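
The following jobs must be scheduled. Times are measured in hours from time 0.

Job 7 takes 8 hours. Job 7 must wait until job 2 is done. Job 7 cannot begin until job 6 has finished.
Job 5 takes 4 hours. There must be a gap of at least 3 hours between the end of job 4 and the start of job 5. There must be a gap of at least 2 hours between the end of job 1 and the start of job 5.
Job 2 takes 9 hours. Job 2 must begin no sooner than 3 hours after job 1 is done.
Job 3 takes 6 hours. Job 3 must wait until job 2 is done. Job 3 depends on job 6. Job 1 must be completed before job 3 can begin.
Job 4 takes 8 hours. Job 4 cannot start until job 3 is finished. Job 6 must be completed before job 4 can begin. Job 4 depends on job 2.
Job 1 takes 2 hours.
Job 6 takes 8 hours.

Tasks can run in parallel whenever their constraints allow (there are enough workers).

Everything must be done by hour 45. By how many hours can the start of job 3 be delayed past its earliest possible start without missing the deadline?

Job 6 has no prerequisites, so it starts at hour 0 and finishes at hour 8.
Nothing blocks job 1, so it runs from hour 0 to hour 2.
Job 2 waits on job 1 (finishes hour 2, plus 3-hour gap → hour 5), so it starts at hour 5 and finishes at 5 + 9 = hour 14.
For job 3: job 2 (finishes hour 14); job 6 (finishes hour 8); job 1 (finishes hour 2). Taking the maximum gives a start of hour 14, and it finishes at 14 + 6 = hour 20.

Working backward from the deadline:
Job 5 has no dependents, so it just needs to finish by hour 45. Starting by 45 − 4 = hour 41 achieves that.
Job 4 feeds into job 5 (must start by hour 41, minus 3-hour gap → hour 38); so job 4 must finish by hour 38 and therefore start by hour 30.
Job 3 must finish before job 4 (must start by hour 30). With a 6-hour duration, job 3 must start by 30 − 6 = hour 24.
So job 3 can start as early as hour 14 and as late as hour 24, giving 24 − 14 = 10 hours of slack.

10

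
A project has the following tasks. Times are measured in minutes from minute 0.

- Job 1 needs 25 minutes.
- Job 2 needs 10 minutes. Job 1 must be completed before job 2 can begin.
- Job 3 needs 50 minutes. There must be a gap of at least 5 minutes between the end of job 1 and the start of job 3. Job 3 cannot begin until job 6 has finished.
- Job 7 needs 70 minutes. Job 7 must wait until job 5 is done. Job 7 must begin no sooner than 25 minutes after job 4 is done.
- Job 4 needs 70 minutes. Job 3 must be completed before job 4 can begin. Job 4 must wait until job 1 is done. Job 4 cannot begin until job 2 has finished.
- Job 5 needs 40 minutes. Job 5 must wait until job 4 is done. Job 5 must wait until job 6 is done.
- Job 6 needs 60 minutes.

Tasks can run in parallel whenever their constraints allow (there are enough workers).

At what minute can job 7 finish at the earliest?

Nothing blocks job 6, so it runs from minute 0 to minute 60.
Job 1 can start immediately at minute 0; it finishes at minute 25.
For job 3: job 1 (finishes minute 25, plus 5-minute gap → minute 30); job 6 (finishes minute 60). Taking the maximum gives a start of minute 60, and it finishes at 60 + 50 = minute 110.
Job 2 waits on job 1 (finishes minute 25), so it starts at minute 25 and finishes at 25 + 10 = minute 35.
Job 4 needs all of job 3 (finishes minute 110); job 1 (finishes minute 25); job 2 (finishes minute 35). That puts its earliest start at minute 110; it finishes at 110 + 70 = minute 180.
Job 5 needs all of job 4 (finishes minute 180); job 6 (finishes minute 60). That puts its earliest start at minute 180; it finishes at 180 + 40 = minute 220.
For job 7: job 5 (finishes minute 220); job 4 (finishes minute 180, plus 25-minute gap → minute 205). Taking the maximum gives a start of minute 220, and it finishes at 220 + 70 = minute 290.

290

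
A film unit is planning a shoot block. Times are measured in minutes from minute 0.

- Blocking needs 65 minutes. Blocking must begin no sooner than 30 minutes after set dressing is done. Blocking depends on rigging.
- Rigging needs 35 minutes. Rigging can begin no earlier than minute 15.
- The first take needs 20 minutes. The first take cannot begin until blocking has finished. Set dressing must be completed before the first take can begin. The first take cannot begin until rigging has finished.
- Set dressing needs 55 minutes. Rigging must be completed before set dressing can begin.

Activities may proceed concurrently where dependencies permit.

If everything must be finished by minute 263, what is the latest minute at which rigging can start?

58

The first take must finish by minute 263; it takes 20 minutes, so it must start by 263 − 20 = minute 243.
Blocking must finish before the first take (must start by minute 243). With a 65-minute duration, blocking must start by 243 − 65 = minute 178.
Set dressing must finish in time for blocking (must start by minute 178, minus 30-minute gap → minute 148); the first take (must start by minute 243). The tightest is minute 148, so set dressing must start by 148 − 55 = minute 93.
For rigging: set dressing (must start by minute 93); blocking (must start by minute 178); the first take (must start by minute 243). The most restrictive is minute 93; with a 35-minute duration, rigging must start by minute 58.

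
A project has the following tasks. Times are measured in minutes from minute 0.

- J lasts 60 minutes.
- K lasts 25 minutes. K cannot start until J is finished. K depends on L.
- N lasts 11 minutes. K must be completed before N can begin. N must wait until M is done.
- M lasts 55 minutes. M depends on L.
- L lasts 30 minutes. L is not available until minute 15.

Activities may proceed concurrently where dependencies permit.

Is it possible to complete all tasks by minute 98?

L cannot begin until its own release at minute 15. It runs from minute 15 to 15 + 30 = minute 45.
M cannot begin until L (finishes minute 45). It runs from minute 45 to 45 + 55 = minute 100.
Nothing blocks J, so it runs from minute 0 to minute 60.
K cannot start until J (finishes minute 60); L (finishes minute 45). The controlling bound is minute 60, so K finishes at 60 + 25 = minute 85.
N has to wait for K (finishes minute 85); M (finishes minute 100). The latest of these is minute 100, so N runs minute 100 to 100 + 11 = minute 111.
The earliest everything can be done is minute 111, which is after the deadline of 98, so it is not possible.

No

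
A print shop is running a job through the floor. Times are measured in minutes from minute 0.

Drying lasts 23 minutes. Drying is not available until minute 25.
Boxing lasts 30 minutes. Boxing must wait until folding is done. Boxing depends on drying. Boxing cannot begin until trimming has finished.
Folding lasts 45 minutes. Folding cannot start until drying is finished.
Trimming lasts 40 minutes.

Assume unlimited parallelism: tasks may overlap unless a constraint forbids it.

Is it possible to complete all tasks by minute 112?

No

Nothing blocks trimming, so it runs from minute 0 to minute 40.
Drying waits on its own release at minute 25, so it starts at minute 25 and finishes at 25 + 23 = minute 48.
Folding waits on drying (finishes minute 48), so it starts at minute 48 and finishes at 48 + 45 = minute 93.
Boxing cannot start until folding (finishes minute 93); drying (finishes minute 48); trimming (finishes minute 40). The controlling bound is minute 93, so boxing finishes at 93 + 30 = minute 123.
The earliest everything can be done is minute 123, which is after the deadline of 112, so it is not possible.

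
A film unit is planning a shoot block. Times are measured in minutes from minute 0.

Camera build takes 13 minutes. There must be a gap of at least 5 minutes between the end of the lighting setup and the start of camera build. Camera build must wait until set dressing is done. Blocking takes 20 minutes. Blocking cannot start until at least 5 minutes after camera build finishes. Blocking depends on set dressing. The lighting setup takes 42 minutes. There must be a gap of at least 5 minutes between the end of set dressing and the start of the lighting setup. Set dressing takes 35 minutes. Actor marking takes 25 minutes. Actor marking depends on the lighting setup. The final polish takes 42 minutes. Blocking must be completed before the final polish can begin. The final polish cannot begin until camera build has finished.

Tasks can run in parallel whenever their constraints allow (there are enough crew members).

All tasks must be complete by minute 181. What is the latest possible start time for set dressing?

To finish by minute 181, the final polish (duration 42) must start no later than minute 139.
Blocking has to be done before the final polish (must start by minute 139). That means finishing by minute 139, i.e. starting by 139 − 20 = minute 119.
Camera build feeds blocking (must start by minute 119, minus 5-minute gap → minute 114); the final polish (must start by minute 139). Taking the minimum, camera build must finish by minute 114 and start by 114 − 13 = minute 101.
To finish by minute 181, actor marking (duration 25) must start no later than minute 156.
For the lighting setup: camera build (must start by minute 101, minus 5-minute gap → minute 96); actor marking (must start by minute 156). The most restrictive is minute 96; with a 42-minute duration, the lighting setup must start by minute 54.
Set dressing has several dependents: the lighting setup (must start by minute 54, minus 5-minute gap → minute 49); camera build (must start by minute 101); blocking (must start by minute 119). The earliest of those limits is minute 49, so set dressing must start by 49 − 35 = minute 14.

14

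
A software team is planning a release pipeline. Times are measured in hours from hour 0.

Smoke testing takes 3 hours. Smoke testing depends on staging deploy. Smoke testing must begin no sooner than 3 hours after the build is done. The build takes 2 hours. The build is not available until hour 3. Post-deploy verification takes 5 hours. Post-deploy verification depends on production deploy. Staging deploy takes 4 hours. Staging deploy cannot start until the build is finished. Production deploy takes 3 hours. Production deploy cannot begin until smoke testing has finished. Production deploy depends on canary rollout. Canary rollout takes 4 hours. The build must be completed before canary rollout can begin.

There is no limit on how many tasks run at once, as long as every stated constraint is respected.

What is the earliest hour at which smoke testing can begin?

After its own release at hour 3, the build can start at hour 3 and finishes at hour 5.
Staging deploy waits on the build (finishes hour 5), so it starts at hour 5 and finishes at 5 + 4 = hour 9.
Smoke testing waits on staging deploy (finishes hour 9); the build (finishes hour 5, plus 3-hour gap → hour 8). The latest of these is hour 9, which is the earliest smoke testing can start.

9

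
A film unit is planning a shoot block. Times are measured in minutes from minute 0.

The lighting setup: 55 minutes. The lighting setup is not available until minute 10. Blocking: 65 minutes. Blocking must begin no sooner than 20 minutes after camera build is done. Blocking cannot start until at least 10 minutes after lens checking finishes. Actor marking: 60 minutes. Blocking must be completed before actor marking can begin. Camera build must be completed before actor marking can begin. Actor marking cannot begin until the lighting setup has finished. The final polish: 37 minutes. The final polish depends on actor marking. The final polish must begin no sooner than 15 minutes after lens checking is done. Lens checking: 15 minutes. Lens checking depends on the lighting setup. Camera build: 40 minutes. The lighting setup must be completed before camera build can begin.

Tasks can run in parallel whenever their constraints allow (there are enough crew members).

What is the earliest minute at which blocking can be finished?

The lighting setup cannot begin until its own release at minute 10. It runs from minute 10 to 10 + 55 = minute 65.
After the lighting setup (finishes minute 65), lens checking can start at minute 65 and finishes at minute 80.
Camera build cannot begin until the lighting setup (finishes minute 65). It runs from minute 65 to 65 + 40 = minute 105.
For blocking: camera build (finishes minute 105, plus 20-minute gap → minute 125); lens checking (finishes minute 80, plus 10-minute gap → minute 90). Taking the maximum gives a start of minute 125, and it finishes at 125 + 65 = minute 190.

190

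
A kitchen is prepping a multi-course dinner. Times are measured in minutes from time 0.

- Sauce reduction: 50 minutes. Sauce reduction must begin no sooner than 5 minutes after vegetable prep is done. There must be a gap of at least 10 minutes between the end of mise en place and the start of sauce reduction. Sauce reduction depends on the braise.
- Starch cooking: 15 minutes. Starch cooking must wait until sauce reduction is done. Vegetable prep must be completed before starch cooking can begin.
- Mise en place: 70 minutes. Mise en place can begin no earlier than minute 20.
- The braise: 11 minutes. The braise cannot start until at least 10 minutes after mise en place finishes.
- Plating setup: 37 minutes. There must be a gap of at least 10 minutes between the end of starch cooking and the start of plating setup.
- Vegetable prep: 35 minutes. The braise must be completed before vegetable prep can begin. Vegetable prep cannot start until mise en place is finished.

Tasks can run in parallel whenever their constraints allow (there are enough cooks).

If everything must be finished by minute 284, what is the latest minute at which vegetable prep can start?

Plating setup must finish by minute 284; it takes 37 minutes, so it must start by 284 − 37 = minute 247.
Starch cooking feeds into plating setup (must start by minute 247, minus 10-minute gap → minute 237); so starch cooking must finish by minute 237 and therefore start by minute 222.
Sauce reduction must finish before starch cooking (must start by minute 222). With a 50-minute duration, sauce reduction must start by 222 − 50 = minute 172.
Vegetable prep has several dependents: sauce reduction (must start by minute 172, minus 5-minute gap → minute 167); starch cooking (must start by minute 222). The earliest of those limits is minute 167, so vegetable prep must start by 167 − 35 = minute 132.

132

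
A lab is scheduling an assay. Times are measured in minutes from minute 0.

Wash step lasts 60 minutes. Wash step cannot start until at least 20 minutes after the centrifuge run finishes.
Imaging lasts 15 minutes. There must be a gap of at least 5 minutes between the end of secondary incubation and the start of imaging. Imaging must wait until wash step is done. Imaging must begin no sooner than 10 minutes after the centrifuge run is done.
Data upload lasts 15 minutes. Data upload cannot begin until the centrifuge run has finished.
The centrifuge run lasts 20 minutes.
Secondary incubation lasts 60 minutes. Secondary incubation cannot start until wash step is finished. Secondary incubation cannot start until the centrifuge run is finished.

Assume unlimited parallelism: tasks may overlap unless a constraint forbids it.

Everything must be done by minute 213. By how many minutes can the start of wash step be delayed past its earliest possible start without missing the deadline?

The centrifuge run can start immediately at minute 0; it finishes at minute 20.
Wash step waits on the centrifuge run (finishes minute 20, plus 20-minute gap → minute 40), so it starts at minute 40 and finishes at 40 + 60 = minute 100.

Working backward from the deadline:
Imaging must finish by minute 213; it takes 15 minutes, so it must start by 213 − 15 = minute 198.
Secondary incubation feeds into imaging (must start by minute 198, minus 5-minute gap → minute 193); so secondary incubation must finish by minute 193 and therefore start by minute 133.
Wash step has several dependents: secondary incubation (must start by minute 133); imaging (must start by minute 198). The earliest of those limits is minute 133, so wash step must start by 133 − 60 = minute 73.
So wash step can start as early as minute 40 and as late as minute 73, giving 73 − 40 = 33 minutes of slack.

33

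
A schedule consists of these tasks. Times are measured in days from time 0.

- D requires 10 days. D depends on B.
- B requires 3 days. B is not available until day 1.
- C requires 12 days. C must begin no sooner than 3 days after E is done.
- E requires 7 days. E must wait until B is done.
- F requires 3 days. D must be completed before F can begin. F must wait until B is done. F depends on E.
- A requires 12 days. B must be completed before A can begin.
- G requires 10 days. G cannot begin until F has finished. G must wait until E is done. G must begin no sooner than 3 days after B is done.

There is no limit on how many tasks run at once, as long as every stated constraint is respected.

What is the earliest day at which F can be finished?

B waits on its own release at day 1, so it starts at day 1 and finishes at 1 + 3 = day 4.
E waits on B (finishes day 4), so it starts at day 4 and finishes at 4 + 7 = day 11.
After B (finishes day 4), D can start at day 4 and finishes at day 14.
F needs all of D (finishes day 14); B (finishes day 4); E (finishes day 11). That puts its earliest start at day 14; it finishes at 14 + 3 = day 17.

17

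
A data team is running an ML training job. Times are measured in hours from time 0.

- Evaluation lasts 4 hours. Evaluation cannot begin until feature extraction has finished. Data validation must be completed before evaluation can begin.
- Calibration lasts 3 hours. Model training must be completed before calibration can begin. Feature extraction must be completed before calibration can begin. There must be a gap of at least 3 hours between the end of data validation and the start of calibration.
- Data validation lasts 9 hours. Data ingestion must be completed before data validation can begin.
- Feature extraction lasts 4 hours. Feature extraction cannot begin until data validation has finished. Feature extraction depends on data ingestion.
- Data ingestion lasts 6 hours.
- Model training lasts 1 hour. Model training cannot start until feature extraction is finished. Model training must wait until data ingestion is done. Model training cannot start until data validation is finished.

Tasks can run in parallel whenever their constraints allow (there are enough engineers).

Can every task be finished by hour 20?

No

Nothing blocks data ingestion, so it runs from hour 0 to hour 6.
Data validation waits on data ingestion (finishes hour 6), so it starts at hour 6 and finishes at 6 + 9 = hour 15.
Feature extraction needs all of data validation (finishes hour 15); data ingestion (finishes hour 6). That puts its earliest start at hour 15; it finishes at 15 + 4 = hour 19.
For evaluation: feature extraction (finishes hour 19); data validation (finishes hour 15). Taking the maximum gives a start of hour 19, and it finishes at 19 + 4 = hour 23.
Model training has to wait for feature extraction (finishes hour 19); data ingestion (finishes hour 6); data validation (finishes hour 15). The latest of these is hour 19, so model training runs hour 19 to 19 + 1 = hour 20.
Calibration needs all of model training (finishes hour 20); feature extraction (finishes hour 19); data validation (finishes hour 15, plus 3-hour gap → hour 18). That puts its earliest start at hour 20; it finishes at 20 + 3 = hour 23.
The earliest everything can be done is hour 23, which is after the deadline of 20, so it is not possible.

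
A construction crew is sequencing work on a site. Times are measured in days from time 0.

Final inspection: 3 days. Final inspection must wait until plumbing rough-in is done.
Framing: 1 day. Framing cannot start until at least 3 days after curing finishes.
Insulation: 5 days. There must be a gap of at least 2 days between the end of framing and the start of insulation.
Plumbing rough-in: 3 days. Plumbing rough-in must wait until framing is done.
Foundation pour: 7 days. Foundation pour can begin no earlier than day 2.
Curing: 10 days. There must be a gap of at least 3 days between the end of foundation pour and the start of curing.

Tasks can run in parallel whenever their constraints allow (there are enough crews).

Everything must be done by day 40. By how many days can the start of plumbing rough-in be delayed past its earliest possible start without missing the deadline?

8

Foundation pour cannot begin until its own release at day 2. It runs from day 2 to 2 + 7 = day 9.
Curing cannot begin until foundation pour (finishes day 9, plus 3-day gap → day 12). It runs from day 12 to 12 + 10 = day 22.
Framing waits on curing (finishes day 22, plus 3-day gap → day 25), so it starts at day 25 and finishes at 25 + 1 = day 26.
After framing (finishes day 26), plumbing rough-in can start at day 26 and finishes at day 29.

Working backward from the deadline:
Final inspection must finish by day 40; it takes 3 days, so it must start by 40 − 3 = day 37.
Plumbing rough-in has to be done before final inspection (must start by day 37). That means finishing by day 37, i.e. starting by 37 − 3 = day 34.
So plumbing rough-in can start as early as day 26 and as late as day 34, giving 34 − 26 = 8 days of slack.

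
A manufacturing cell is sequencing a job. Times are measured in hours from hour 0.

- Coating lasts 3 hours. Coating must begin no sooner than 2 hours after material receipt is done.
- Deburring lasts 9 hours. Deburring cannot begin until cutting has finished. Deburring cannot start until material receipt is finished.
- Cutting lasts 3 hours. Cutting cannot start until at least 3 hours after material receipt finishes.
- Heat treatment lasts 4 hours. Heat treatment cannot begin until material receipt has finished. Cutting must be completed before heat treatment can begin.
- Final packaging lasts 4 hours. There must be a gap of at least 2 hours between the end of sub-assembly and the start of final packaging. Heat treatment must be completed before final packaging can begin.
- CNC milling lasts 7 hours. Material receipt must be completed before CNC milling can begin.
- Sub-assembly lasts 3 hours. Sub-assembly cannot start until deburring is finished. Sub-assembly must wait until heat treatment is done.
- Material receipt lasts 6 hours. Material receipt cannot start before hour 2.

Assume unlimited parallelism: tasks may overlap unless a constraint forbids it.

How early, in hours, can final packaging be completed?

32

Material receipt waits on its own release at hour 2, so it starts at hour 2 and finishes at 2 + 6 = hour 8.
Cutting cannot begin until material receipt (finishes hour 8, plus 3-hour gap → hour 11). It runs from hour 11 to 11 + 3 = hour 14.
Heat treatment has to wait for material receipt (finishes hour 8); cutting (finishes hour 14). The latest of these is hour 14, so heat treatment runs hour 14 to 14 + 4 = hour 18.
Deburring cannot start until cutting (finishes hour 14); material receipt (finishes hour 8). The controlling bound is hour 14, so deburring finishes at 14 + 9 = hour 23.
Sub-assembly cannot start until deburring (finishes hour 23); heat treatment (finishes hour 18). The controlling bound is hour 23, so sub-assembly finishes at 23 + 3 = hour 26.
For final packaging: sub-assembly (finishes hour 26, plus 2-hour gap → hour 28); heat treatment (finishes hour 18). Taking the maximum gives a start of hour 28, and it finishes at 28 + 4 = hour 32.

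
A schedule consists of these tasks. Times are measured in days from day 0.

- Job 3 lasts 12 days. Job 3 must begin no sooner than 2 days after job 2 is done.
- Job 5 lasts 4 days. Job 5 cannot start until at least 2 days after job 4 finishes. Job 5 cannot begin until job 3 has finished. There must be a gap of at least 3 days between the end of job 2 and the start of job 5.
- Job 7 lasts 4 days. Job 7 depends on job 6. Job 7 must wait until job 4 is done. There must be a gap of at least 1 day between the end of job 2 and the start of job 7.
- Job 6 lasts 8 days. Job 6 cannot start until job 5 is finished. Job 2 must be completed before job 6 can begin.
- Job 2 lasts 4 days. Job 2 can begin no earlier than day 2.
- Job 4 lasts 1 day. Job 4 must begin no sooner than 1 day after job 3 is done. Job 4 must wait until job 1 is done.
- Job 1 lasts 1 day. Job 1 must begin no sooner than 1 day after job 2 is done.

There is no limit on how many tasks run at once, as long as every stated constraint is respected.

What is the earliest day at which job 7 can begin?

36

Job 2 waits on its own release at day 2, so it starts at day 2 and finishes at 2 + 4 = day 6.
After job 2 (finishes day 6, plus 2-day gap → day 8), job 3 can start at day 8 and finishes at day 20.
After job 2 (finishes day 6, plus 1-day gap → day 7), job 1 can start at day 7 and finishes at day 8.
For job 4: job 3 (finishes day 20, plus 1-day gap → day 21); job 1 (finishes day 8). Taking the maximum gives a start of day 21, and it finishes at 21 + 1 = day 22.
Job 5 has to wait for job 4 (finishes day 22, plus 2-day gap → day 24); job 3 (finishes day 20); job 2 (finishes day 6, plus 3-day gap → day 9). The latest of these is day 24, so job 5 runs day 24 to 24 + 4 = day 28.
Job 6 cannot start until job 5 (finishes day 28); job 2 (finishes day 6). The controlling bound is day 28, so job 6 finishes at 28 + 8 = day 36.
Job 7 waits on job 6 (finishes day 36); job 4 (finishes day 22); job 2 (finishes day 6, plus 1-day gap → day 7). The latest of these is day 36, which is the earliest job 7 can start.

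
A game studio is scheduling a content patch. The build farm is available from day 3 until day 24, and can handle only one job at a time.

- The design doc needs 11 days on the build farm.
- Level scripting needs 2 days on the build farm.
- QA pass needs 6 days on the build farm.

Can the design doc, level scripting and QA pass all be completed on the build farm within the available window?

The build farm window is 24 − 3 = 21 days.
Running back to back, the jobs need 11 + 2 + 6 = 19 days on the build farm.
Since 19 ≤ 21, they fit within the window.

Yes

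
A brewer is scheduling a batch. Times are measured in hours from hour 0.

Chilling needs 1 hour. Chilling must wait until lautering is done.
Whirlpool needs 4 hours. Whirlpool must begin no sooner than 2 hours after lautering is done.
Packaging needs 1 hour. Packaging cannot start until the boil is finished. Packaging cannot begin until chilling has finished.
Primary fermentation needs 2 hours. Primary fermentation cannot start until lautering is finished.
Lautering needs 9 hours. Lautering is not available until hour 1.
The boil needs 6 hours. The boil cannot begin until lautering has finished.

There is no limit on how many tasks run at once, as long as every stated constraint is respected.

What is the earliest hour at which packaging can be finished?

17

Lautering waits on its own release at hour 1, so it starts at hour 1 and finishes at 1 + 9 = hour 10.
After lautering (finishes hour 10), chilling can start at hour 10 and finishes at hour 11.
The boil waits on lautering (finishes hour 10), so it starts at hour 10 and finishes at 10 + 6 = hour 16.
For packaging: the boil (finishes hour 16); chilling (finishes hour 11). Taking the maximum gives a start of hour 16, and it finishes at 16 + 1 = hour 17.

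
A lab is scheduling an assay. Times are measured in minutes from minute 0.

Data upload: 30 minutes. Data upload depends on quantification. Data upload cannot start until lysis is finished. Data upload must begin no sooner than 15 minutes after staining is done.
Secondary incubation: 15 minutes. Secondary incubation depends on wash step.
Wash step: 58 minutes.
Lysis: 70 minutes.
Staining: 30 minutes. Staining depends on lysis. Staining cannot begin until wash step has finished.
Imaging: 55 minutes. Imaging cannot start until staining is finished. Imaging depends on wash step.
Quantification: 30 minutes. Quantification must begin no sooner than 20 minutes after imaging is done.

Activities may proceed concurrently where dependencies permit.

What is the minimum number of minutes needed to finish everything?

Nothing blocks wash step, so it runs from minute 0 to minute 58.
Secondary incubation cannot begin until wash step (finishes minute 58). It runs from minute 58 to 58 + 15 = minute 73.
Nothing blocks lysis, so it runs from minute 0 to minute 70.
Staining needs all of lysis (finishes minute 70); wash step (finishes minute 58). That puts its earliest start at minute 70; it finishes at 70 + 30 = minute 100.
Imaging has to wait for staining (finishes minute 100); wash step (finishes minute 58). The latest of these is minute 100, so imaging runs minute 100 to 100 + 55 = minute 155.
Quantification waits on imaging (finishes minute 155, plus 20-minute gap → minute 175), so it starts at minute 175 and finishes at 175 + 30 = minute 205.
For data upload: quantification (finishes minute 205); lysis (finishes minute 70); staining (finishes minute 100, plus 15-minute gap → minute 115). Taking the maximum gives a start of minute 205, and it finishes at 205 + 30 = minute 235.
All tasks are finished once the last one completes. Finish times: Lysis at 70, Wash step at 58, Staining at 100, Secondary incubation at 73, Imaging at 155, Quantification at 205, Data upload at 235. The latest is minute 235.

235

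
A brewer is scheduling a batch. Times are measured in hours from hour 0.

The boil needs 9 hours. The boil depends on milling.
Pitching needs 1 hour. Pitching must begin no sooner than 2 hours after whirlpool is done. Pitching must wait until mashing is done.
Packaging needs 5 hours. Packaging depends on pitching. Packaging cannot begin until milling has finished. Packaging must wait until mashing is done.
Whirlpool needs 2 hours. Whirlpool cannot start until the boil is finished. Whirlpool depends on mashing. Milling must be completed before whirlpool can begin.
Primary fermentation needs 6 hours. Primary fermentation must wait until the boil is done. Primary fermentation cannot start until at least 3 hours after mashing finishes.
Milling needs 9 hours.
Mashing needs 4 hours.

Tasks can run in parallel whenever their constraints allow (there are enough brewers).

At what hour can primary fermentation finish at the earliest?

Nothing blocks mashing, so it runs from hour 0 to hour 4.
Milling can start immediately at hour 0; it finishes at hour 9.
After milling (finishes hour 9), the boil can start at hour 9 and finishes at hour 18.
Primary fermentation cannot start until the boil (finishes hour 18); mashing (finishes hour 4, plus 3-hour gap → hour 7). The controlling bound is hour 18, so primary fermentation finishes at 18 + 6 = hour 24.

24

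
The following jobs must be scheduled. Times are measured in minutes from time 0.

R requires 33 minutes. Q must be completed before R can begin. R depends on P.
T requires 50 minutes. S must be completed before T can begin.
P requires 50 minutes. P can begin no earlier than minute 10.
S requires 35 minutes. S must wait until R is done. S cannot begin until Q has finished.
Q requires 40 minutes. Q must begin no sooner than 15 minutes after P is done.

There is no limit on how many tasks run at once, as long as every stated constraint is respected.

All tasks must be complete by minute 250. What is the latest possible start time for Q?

92

T must finish by minute 250; it takes 50 minutes, so it must start by 250 − 50 = minute 200.
S has to be done before T (must start by minute 200). That means finishing by minute 200, i.e. starting by 200 − 35 = minute 165.
Since S (must start by minute 165) depends on it, R must finish by minute 165. Backing off its 33-minute duration gives a latest start of minute 132.
Q feeds R (must start by minute 132); S (must start by minute 165). Taking the minimum, Q must finish by minute 132 and start by 132 − 40 = minute 92.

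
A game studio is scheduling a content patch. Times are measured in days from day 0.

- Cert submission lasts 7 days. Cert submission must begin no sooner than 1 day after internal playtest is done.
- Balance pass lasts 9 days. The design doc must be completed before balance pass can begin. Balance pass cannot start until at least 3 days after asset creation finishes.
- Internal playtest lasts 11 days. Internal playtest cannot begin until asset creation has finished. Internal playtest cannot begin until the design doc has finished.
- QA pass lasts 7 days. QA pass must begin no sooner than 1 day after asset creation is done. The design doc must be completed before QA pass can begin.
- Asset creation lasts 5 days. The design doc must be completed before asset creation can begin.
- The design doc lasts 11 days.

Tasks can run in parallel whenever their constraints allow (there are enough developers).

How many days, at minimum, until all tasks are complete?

Nothing blocks the design doc, so it runs from day 0 to day 11.
Asset creation cannot begin until the design doc (finishes day 11). It runs from day 11 to 11 + 5 = day 16.
For QA pass: asset creation (finishes day 16, plus 1-day gap → day 17); the design doc (finishes day 11). Taking the maximum gives a start of day 17, and it finishes at 17 + 7 = day 24.
For balance pass: the design doc (finishes day 11); asset creation (finishes day 16, plus 3-day gap → day 19). Taking the maximum gives a start of day 19, and it finishes at 19 + 9 = day 28.
Internal playtest has to wait for asset creation (finishes day 16); the design doc (finishes day 11). The latest of these is day 16, so internal playtest runs day 16 to 16 + 11 = day 27.
Cert submission waits on internal playtest (finishes day 27, plus 1-day gap → day 28), so it starts at day 28 and finishes at 28 + 7 = day 35.
All tasks are finished once the last one completes. Finish times: The design doc at 11, Asset creation at 16, Internal playtest at 27, Balance pass at 28, QA pass at 24, Cert submission at 35. The latest is day 35.

35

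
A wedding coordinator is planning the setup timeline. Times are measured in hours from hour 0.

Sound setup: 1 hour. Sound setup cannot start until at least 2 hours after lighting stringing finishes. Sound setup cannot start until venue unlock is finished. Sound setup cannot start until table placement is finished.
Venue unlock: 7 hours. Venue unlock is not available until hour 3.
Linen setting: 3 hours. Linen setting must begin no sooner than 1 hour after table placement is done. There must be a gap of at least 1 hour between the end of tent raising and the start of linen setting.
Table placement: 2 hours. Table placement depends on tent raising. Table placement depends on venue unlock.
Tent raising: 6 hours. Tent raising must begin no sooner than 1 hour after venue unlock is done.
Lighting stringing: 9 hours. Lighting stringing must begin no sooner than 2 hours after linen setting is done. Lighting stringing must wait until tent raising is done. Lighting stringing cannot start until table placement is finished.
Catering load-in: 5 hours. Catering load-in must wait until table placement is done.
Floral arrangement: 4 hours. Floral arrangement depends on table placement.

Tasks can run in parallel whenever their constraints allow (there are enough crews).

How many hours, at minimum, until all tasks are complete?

37

Venue unlock cannot begin until its own release at hour 3. It runs from hour 3 to 3 + 7 = hour 10.
Tent raising cannot begin until venue unlock (finishes hour 10, plus 1-hour gap → hour 11). It runs from hour 11 to 11 + 6 = hour 17.
Table placement needs all of tent raising (finishes hour 17); venue unlock (finishes hour 10). That puts its earliest start at hour 17; it finishes at 17 + 2 = hour 19.
Catering load-in cannot begin until table placement (finishes hour 19). It runs from hour 19 to 19 + 5 = hour 24.
Floral arrangement cannot begin until table placement (finishes hour 19). It runs from hour 19 to 19 + 4 = hour 23.
For linen setting: table placement (finishes hour 19, plus 1-hour gap → hour 20); tent raising (finishes hour 17, plus 1-hour gap → hour 18). Taking the maximum gives a start of hour 20, and it finishes at 20 + 3 = hour 23.
For lighting stringing: linen setting (finishes hour 23, plus 2-hour gap → hour 25); tent raising (finishes hour 17); table placement (finishes hour 19). Taking the maximum gives a start of hour 25, and it finishes at 25 + 9 = hour 34.
For sound setup: lighting stringing (finishes hour 34, plus 2-hour gap → hour 36); venue unlock (finishes hour 10); table placement (finishes hour 19). Taking the maximum gives a start of hour 36, and it finishes at 36 + 1 = hour 37.
All tasks are finished once the last one completes. Finish times: Venue unlock at 10, Tent raising at 17, Table placement at 19, Linen setting at 23, Floral arrangement at 23, Lighting stringing at 34, Sound setup at 37, Catering load-in at 24. The latest is hour 37.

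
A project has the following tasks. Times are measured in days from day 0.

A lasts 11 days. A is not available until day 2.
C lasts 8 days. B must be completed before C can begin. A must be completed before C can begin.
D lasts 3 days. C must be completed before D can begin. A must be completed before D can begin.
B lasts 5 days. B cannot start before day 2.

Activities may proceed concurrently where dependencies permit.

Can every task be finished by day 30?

Yes

B waits on its own release at day 2, so it starts at day 2 and finishes at 2 + 5 = day 7.
A cannot begin until its own release at day 2. It runs from day 2 to 2 + 11 = day 13.
For C: B (finishes day 7); A (finishes day 13). Taking the maximum gives a start of day 13, and it finishes at 13 + 8 = day 21.
D has to wait for C (finishes day 21); A (finishes day 13). The latest of these is day 21, so D runs day 21 to 21 + 3 = day 24.
Every task is finished by day 24, which is no later than the deadline of 30, so the schedule is feasible.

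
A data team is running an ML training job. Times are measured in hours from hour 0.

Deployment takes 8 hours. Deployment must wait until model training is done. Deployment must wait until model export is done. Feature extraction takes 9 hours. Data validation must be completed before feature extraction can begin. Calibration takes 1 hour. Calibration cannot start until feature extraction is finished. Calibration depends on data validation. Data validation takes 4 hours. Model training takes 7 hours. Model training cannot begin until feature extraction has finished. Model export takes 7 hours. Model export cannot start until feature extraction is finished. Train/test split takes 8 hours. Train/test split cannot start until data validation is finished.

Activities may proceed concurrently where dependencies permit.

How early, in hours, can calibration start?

13

Data validation can start immediately at hour 0; it finishes at hour 4.
After data validation (finishes hour 4), feature extraction can start at hour 4 and finishes at hour 13.
Calibration waits on feature extraction (finishes hour 13); data validation (finishes hour 4). The latest of these is hour 13, which is the earliest calibration can start.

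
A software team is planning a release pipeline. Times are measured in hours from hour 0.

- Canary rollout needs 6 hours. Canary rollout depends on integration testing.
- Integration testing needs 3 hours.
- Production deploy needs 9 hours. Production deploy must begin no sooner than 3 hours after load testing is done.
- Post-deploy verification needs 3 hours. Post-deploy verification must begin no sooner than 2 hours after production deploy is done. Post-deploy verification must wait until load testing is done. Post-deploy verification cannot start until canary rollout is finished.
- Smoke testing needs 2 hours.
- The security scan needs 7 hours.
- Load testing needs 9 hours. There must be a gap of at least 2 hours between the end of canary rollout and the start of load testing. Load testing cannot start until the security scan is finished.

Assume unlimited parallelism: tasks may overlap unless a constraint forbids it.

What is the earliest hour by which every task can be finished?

Smoke testing has no prerequisites, so it starts at hour 0 and finishes at hour 2.
The security scan can start immediately at hour 0; it finishes at hour 7.
Nothing blocks integration testing, so it runs from hour 0 to hour 3.
Canary rollout cannot begin until integration testing (finishes hour 3). It runs from hour 3 to 3 + 6 = hour 9.
For load testing: canary rollout (finishes hour 9, plus 2-hour gap → hour 11); the security scan (finishes hour 7). Taking the maximum gives a start of hour 11, and it finishes at 11 + 9 = hour 20.
After load testing (finishes hour 20, plus 3-hour gap → hour 23), production deploy can start at hour 23 and finishes at hour 32.
Post-deploy verification has to wait for production deploy (finishes hour 32, plus 2-hour gap → hour 34); load testing (finishes hour 20); canary rollout (finishes hour 9). The latest of these is hour 34, so post-deploy verification runs hour 34 to 34 + 3 = hour 37.
All tasks are finished once the last one completes. Finish times: Integration testing at 3, The security scan at 7, Smoke testing at 2, Canary rollout at 9, Load testing at 20, Production deploy at 32, Post-deploy verification at 37. The latest is hour 37.

37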